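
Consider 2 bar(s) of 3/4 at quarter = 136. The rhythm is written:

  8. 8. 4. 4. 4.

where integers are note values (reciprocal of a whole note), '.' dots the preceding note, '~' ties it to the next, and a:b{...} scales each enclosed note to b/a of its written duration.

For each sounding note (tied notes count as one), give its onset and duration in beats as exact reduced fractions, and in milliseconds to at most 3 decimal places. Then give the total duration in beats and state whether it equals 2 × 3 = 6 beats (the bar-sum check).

1) 0.0ms=0b +330.882ms=3/4b
2) 330.882ms=3/4b +330.882ms=3/4b
3) 661.765ms=3/2b +661.765ms=3/2b
4) 1323.529ms=3b +661.765ms=3/2b
5) 1985.294ms=9/2b +661.765ms=3/2b
Σ=6b of 6 (136bpm 3/4) — PASS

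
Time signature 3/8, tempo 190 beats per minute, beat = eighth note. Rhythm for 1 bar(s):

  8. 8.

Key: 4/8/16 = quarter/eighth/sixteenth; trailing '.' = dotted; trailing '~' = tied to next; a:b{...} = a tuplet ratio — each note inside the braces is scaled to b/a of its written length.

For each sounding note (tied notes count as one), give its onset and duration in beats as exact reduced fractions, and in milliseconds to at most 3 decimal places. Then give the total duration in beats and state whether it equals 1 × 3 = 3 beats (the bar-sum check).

1) 0.0ms=0b +473.684ms=3/2b
2) 473.684ms=3/2b +473.684ms=3/2b
Σ=3b of 3 (190bpm 3/8) — PASS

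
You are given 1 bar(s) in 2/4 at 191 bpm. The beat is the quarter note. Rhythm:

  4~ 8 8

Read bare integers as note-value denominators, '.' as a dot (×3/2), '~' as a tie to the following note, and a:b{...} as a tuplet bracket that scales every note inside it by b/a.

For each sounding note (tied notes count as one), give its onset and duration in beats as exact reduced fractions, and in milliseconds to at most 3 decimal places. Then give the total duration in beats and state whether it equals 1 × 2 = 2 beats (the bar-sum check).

1) 0.0ms=0b +471.204ms=3/2b
2) 471.204ms=3/2b +157.068ms=1/2b
Σ=2b of 2 (191bpm 2/4) — PASS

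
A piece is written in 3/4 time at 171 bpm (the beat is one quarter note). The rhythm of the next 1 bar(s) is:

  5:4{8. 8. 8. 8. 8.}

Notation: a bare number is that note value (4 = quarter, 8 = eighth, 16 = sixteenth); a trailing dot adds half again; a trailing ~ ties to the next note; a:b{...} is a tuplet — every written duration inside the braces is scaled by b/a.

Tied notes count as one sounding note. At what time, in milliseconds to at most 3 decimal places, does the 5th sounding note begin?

1. 0.0ms @ 0 + 210.526ms (3/5)
2. 210.526ms @ 3/5 + 210.526ms (3/5)
3. 421.053ms @ 6/5 + 210.526ms (3/5)
4. 631.579ms @ 9/5 + 210.526ms (3/5)
5. 842.105ms @ 12/5 + 210.526ms (3/5)

note 5 onset = 12/5b = 842.105ms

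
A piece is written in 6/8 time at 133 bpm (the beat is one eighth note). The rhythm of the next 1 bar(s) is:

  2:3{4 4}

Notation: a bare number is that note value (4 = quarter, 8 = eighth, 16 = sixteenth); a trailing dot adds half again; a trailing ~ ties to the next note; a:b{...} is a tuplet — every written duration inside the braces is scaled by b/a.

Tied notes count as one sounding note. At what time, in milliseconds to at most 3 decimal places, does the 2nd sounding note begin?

note 2 onset = 3b = 1353.383ms

1. 0.0ms @ 0 + 1353.383ms (3)
2. 1353.383ms @ 3 + 1353.383ms (3)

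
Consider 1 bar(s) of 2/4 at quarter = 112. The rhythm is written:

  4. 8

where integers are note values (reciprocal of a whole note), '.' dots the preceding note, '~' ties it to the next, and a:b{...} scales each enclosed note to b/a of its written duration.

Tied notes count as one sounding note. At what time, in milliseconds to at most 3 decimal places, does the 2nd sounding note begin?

note 2 onset = 3/2b = 803.571ms

1. 0.0ms @ 0 + 803.571ms (3/2)
2. 803.571ms @ 3/2 + 267.857ms (1/2)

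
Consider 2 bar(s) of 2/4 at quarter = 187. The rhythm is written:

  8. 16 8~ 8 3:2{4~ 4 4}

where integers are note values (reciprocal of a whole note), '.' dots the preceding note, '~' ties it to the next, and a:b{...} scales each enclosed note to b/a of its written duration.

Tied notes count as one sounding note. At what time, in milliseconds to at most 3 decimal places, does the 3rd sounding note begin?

1. 0.0ms @ 0 + 240.642ms (3/4)
2. 240.642ms @ 3/4 + 80.214ms (1/4)
3. 320.856ms @ 1 + 320.856ms (1)
4. 641.711ms @ 2 + 427.807ms (4/3)
5. 1069.519ms @ 10/3 + 213.904ms (2/3)

note 3 onset = 1b = 320.856ms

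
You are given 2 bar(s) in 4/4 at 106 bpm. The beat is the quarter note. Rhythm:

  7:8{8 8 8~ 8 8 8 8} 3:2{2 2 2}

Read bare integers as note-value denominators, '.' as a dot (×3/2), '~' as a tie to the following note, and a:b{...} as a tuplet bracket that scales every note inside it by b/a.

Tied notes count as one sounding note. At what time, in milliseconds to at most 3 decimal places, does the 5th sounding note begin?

1. 0.0ms @ 0 + 323.45ms (4/7)
2. 323.45ms @ 4/7 + 323.45ms (4/7)
3. 646.9ms @ 8/7 + 646.9ms (8/7)
4. 1293.801ms @ 16/7 + 323.45ms (4/7)
5. 1617.251ms @ 20/7 + 323.45ms (4/7)
6. 1940.701ms @ 24/7 + 323.45ms (4/7)
7. 2264.151ms @ 4 + 754.717ms (4/3)
8. 3018.868ms @ 16/3 + 754.717ms (4/3)
9. 3773.585ms @ 20/3 + 754.717ms (4/3)

note 5 onset = 20/7b = 1617.251ms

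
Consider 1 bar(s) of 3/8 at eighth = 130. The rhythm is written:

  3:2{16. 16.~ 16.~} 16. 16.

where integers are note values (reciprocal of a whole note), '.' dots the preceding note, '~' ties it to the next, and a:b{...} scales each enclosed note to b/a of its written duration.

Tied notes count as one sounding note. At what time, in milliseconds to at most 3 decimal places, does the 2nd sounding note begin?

1. 0.0ms @ 0 + 230.769ms (1/2)
2. 230.769ms @ 1/2 + 807.692ms (7/4)
3. 1038.462ms @ 9/4 + 346.154ms (3/4)

note 2 onset = 1/2b = 230.769ms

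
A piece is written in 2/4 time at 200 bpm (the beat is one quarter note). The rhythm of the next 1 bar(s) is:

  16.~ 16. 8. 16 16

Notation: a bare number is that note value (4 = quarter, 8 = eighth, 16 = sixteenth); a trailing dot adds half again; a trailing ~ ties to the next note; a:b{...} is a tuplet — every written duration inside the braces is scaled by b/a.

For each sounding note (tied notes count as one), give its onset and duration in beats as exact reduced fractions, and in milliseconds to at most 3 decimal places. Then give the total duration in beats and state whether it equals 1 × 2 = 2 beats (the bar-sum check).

1) 0.0ms=0b +225.0ms=3/4b
2) 225.0ms=3/4b +225.0ms=3/4b
3) 450.0ms=3/2b +75.0ms=1/4b
4) 525.0ms=7/4b +75.0ms=1/4b
Σ=2b of 2 (200bpm 2/4) — PASS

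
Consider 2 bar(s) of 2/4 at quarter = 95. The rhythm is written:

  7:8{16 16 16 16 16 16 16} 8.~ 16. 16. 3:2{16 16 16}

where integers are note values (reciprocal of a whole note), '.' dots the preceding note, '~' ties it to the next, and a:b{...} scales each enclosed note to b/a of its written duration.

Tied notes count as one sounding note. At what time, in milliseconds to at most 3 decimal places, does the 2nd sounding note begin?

1. 0.0ms @ 0 + 180.451ms (2/7)
2. 180.451ms @ 2/7 + 180.451ms (2/7)
3. 360.902ms @ 4/7 + 180.451ms (2/7)
4. 541.353ms @ 6/7 + 180.451ms (2/7)
5. 721.805ms @ 8/7 + 180.451ms (2/7)
6. 902.256ms @ 10/7 + 180.451ms (2/7)
7. 1082.707ms @ 12/7 + 180.451ms (2/7)
8. 1263.158ms @ 2 + 710.526ms (9/8)
9. 1973.684ms @ 25/8 + 236.842ms (3/8)
10. 2210.526ms @ 7/2 + 105.263ms (1/6)
11. 2315.789ms @ 11/3 + 105.263ms (1/6)
12. 2421.053ms @ 23/6 + 105.263ms (1/6)

note 2 onset = 2/7b = 180.451ms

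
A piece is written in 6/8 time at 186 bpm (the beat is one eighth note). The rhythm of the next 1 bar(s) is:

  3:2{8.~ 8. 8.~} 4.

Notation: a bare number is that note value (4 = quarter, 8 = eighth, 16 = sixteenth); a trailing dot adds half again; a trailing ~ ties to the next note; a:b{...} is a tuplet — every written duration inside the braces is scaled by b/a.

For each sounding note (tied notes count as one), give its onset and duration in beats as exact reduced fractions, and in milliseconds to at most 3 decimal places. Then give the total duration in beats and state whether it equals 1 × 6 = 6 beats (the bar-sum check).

1) 0.0ms=0b +645.161ms=2b
2) 645.161ms=2b +1290.323ms=4b
Σ=6b of 6 (186bpm 6/8) — PASS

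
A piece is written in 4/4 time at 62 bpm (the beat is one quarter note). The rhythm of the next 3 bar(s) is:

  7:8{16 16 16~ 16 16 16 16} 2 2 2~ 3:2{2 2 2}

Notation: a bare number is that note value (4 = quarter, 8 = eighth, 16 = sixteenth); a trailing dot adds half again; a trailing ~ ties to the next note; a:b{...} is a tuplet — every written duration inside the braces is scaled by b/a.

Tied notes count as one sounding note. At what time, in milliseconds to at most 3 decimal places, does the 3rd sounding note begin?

1. 0.0ms @ 0 + 276.498ms (2/7)
2. 276.498ms @ 2/7 + 276.498ms (2/7)
3. 552.995ms @ 4/7 + 552.995ms (4/7)
4. 1105.991ms @ 8/7 + 276.498ms (2/7)
5. 1382.488ms @ 10/7 + 276.498ms (2/7)
6. 1658.986ms @ 12/7 + 276.498ms (2/7)
7. 1935.484ms @ 2 + 1935.484ms (2)
8. 3870.968ms @ 4 + 1935.484ms (2)
9. 5806.452ms @ 6 + 3225.806ms (10/3)
10. 9032.258ms @ 28/3 + 1290.323ms (4/3)
11. 10322.581ms @ 32/3 + 1290.323ms (4/3)

note 3 onset = 4/7b = 552.995ms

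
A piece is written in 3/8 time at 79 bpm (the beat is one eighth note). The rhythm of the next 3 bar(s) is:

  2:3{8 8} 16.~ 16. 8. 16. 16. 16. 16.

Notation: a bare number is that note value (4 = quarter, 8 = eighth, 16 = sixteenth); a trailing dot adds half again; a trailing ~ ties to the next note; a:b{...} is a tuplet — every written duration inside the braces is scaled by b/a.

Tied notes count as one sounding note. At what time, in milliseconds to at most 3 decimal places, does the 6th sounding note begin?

note 6 onset = 27/4b = 5126.582ms

1. 0.0ms @ 0 + 1139.241ms (3/2)
2. 1139.241ms @ 3/2 + 1139.241ms (3/2)
3. 2278.481ms @ 3 + 1139.241ms (3/2)
4. 3417.722ms @ 9/2 + 1139.241ms (3/2)
5. 4556.962ms @ 6 + 569.62ms (3/4)
6. 5126.582ms @ 27/4 + 569.62ms (3/4)
7. 5696.203ms @ 15/2 + 569.62ms (3/4)
8. 6265.823ms @ 33/4 + 569.62ms (3/4)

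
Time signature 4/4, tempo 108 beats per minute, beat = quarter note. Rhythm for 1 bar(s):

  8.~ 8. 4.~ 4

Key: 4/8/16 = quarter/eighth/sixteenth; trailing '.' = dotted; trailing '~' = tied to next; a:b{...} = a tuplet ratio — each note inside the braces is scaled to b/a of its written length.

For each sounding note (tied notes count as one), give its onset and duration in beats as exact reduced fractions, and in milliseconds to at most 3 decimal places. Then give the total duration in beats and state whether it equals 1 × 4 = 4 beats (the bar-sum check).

1) 0.0ms=0b +833.333ms=3/2b
2) 833.333ms=3/2b +1388.889ms=5/2b
Σ=4b of 4 (108bpm 4/4) — PASS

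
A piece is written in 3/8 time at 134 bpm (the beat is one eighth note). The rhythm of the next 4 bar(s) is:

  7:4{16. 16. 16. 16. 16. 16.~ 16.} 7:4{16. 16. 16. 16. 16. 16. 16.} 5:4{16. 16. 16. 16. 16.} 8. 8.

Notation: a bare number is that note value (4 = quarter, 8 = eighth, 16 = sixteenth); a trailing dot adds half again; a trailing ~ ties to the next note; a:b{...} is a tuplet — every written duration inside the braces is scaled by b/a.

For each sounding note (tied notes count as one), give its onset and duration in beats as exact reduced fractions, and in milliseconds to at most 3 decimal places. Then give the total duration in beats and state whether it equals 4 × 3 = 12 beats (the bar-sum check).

1) 0.0ms=0b +191.898ms=3/7b
2) 191.898ms=3/7b +191.898ms=3/7b
3) 383.795ms=6/7b +191.898ms=3/7b
4) 575.693ms=9/7b +191.898ms=3/7b
5) 767.591ms=12/7b +191.898ms=3/7b
6) 959.488ms=15/7b +383.795ms=6/7b
7) 1343.284ms=3b +191.898ms=3/7b
8) 1535.181ms=24/7b +191.898ms=3/7b
9) 1727.079ms=27/7b +191.898ms=3/7b
10) 1918.977ms=30/7b +191.898ms=3/7b
11) 2110.874ms=33/7b +191.898ms=3/7b
12) 2302.772ms=36/7b +191.898ms=3/7b
13) 2494.67ms=39/7b +191.898ms=3/7b
14) 2686.567ms=6b +268.657ms=3/5b
15) 2955.224ms=33/5b +268.657ms=3/5b
16) 3223.881ms=36/5b +268.657ms=3/5b
17) 3492.537ms=39/5b +268.657ms=3/5b
18) 3761.194ms=42/5b +268.657ms=3/5b
19) 4029.851ms=9b +671.642ms=3/2b
20) 4701.493ms=21/2b +671.642ms=3/2b
Σ=12b of 12 (134bpm 3/8) — PASS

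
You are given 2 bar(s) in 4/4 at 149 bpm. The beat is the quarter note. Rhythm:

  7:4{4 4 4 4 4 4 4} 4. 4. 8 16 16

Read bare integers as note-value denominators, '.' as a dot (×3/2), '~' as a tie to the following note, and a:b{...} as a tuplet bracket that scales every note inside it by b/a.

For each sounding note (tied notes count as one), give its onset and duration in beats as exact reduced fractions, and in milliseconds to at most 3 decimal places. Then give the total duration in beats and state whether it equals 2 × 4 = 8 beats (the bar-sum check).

1) 0.0ms=0b +230.105ms=4/7b
2) 230.105ms=4/7b +230.105ms=4/7b
3) 460.211ms=8/7b +230.105ms=4/7b
4) 690.316ms=12/7b +230.105ms=4/7b
5) 920.422ms=16/7b +230.105ms=4/7b
6) 1150.527ms=20/7b +230.105ms=4/7b
7) 1380.633ms=24/7b +230.105ms=4/7b
8) 1610.738ms=4b +604.027ms=3/2b
9) 2214.765ms=11/2b +604.027ms=3/2b
10) 2818.792ms=7b +201.342ms=1/2b
11) 3020.134ms=15/2b +100.671ms=1/4b
12) 3120.805ms=31/4b +100.671ms=1/4b
Σ=8b of 8 (149bpm 4/4) — PASS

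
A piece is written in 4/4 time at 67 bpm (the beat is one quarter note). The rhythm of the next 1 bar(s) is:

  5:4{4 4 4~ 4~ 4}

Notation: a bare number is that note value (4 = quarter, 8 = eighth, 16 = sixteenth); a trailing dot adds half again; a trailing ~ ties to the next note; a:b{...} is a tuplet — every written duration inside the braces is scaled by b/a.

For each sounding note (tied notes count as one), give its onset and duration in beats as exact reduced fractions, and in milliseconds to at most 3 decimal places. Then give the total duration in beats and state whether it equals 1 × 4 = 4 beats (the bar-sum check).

1) 0.0ms=0b +716.418ms=4/5b
2) 716.418ms=4/5b +716.418ms=4/5b
3) 1432.836ms=8/5b +2149.254ms=12/5b
Σ=4b of 4 (67bpm 4/4) — PASS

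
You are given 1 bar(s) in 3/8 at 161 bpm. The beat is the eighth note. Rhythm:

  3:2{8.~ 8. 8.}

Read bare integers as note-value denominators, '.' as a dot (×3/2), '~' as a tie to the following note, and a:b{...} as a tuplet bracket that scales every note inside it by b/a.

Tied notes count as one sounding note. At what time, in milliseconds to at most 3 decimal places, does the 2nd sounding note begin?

1. 0.0ms @ 0 + 745.342ms (2)
2. 745.342ms @ 2 + 372.671ms (1)

note 2 onset = 2b = 745.342ms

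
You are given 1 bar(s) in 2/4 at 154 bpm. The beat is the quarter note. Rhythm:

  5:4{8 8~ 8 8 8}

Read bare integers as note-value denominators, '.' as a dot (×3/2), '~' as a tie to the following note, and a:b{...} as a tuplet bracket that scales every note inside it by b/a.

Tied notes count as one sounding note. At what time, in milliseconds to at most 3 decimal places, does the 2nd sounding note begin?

1. 0.0ms @ 0 + 155.844ms (2/5)
2. 155.844ms @ 2/5 + 311.688ms (4/5)
3. 467.532ms @ 6/5 + 155.844ms (2/5)
4. 623.377ms @ 8/5 + 155.844ms (2/5)

note 2 onset = 2/5b = 155.844ms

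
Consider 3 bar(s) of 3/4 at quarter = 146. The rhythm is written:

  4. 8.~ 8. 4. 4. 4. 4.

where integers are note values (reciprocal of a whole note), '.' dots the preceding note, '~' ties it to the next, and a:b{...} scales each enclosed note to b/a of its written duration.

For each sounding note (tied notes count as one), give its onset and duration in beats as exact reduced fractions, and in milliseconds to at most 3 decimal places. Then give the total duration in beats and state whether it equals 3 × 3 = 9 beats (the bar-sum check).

1) 0.0ms=0b +616.438ms=3/2b
2) 616.438ms=3/2b +616.438ms=3/2b
3) 1232.877ms=3b +616.438ms=3/2b
4) 1849.315ms=9/2b +616.438ms=3/2b
5) 2465.753ms=6b +616.438ms=3/2b
6) 3082.192ms=15/2b +616.438ms=3/2b
Σ=9b of 9 (146bpm 3/4) — PASS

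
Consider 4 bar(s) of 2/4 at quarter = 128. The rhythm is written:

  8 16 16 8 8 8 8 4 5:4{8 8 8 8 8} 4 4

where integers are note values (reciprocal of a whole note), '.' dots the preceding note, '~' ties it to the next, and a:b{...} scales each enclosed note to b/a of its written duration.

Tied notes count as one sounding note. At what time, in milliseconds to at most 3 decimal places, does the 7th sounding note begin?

1. 0.0ms @ 0 + 234.375ms (1/2)
2. 234.375ms @ 1/2 + 117.188ms (1/4)
3. 351.562ms @ 3/4 + 117.188ms (1/4)
4. 468.75ms @ 1 + 234.375ms (1/2)
5. 703.125ms @ 3/2 + 234.375ms (1/2)
6. 937.5ms @ 2 + 234.375ms (1/2)
7. 1171.875ms @ 5/2 + 234.375ms (1/2)
8. 1406.25ms @ 3 + 468.75ms (1)
9. 1875.0ms @ 4 + 187.5ms (2/5)
10. 2062.5ms @ 22/5 + 187.5ms (2/5)
11. 2250.0ms @ 24/5 + 187.5ms (2/5)
12. 2437.5ms @ 26/5 + 187.5ms (2/5)
13. 2625.0ms @ 28/5 + 187.5ms (2/5)
14. 2812.5ms @ 6 + 468.75ms (1)
15. 3281.25ms @ 7 + 468.75ms (1)

note 7 onset = 5/2b = 1171.875ms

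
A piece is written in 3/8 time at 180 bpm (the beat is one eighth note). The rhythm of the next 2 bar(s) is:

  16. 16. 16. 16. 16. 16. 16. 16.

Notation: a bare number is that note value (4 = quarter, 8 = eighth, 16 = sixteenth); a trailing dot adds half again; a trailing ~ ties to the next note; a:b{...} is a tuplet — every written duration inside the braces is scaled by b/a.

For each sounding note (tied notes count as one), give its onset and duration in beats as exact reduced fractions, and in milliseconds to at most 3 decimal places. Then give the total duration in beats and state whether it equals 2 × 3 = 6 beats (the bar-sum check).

1) 0.0ms=0b +250.0ms=3/4b
2) 250.0ms=3/4b +250.0ms=3/4b
3) 500.0ms=3/2b +250.0ms=3/4b
4) 750.0ms=9/4b +250.0ms=3/4b
5) 1000.0ms=3b +250.0ms=3/4b
6) 1250.0ms=15/4b +250.0ms=3/4b
7) 1500.0ms=9/2b +250.0ms=3/4b
8) 1750.0ms=21/4b +250.0ms=3/4b
Σ=6b of 6 (180bpm 3/8) — PASS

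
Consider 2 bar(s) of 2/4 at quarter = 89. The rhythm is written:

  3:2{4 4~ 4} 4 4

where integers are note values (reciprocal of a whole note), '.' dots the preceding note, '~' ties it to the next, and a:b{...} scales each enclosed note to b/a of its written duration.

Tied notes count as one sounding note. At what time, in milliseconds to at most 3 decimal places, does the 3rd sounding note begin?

note 3 onset = 2b = 1348.315ms

1. 0.0ms @ 0 + 449.438ms (2/3)
2. 449.438ms @ 2/3 + 898.876ms (4/3)
3. 1348.315ms @ 2 + 674.157ms (1)
4. 2022.472ms @ 3 + 674.157ms (1)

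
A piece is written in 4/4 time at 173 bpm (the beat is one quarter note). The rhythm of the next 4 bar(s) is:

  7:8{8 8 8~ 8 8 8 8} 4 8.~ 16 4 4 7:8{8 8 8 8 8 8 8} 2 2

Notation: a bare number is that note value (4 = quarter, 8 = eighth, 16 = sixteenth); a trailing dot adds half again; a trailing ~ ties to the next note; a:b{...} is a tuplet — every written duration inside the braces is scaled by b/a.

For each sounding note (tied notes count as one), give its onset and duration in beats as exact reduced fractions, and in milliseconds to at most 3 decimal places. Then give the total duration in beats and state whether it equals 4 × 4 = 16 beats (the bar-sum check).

1) 0.0ms=0b +198.183ms=4/7b
2) 198.183ms=4/7b +198.183ms=4/7b
3) 396.367ms=8/7b +396.367ms=8/7b
4) 792.733ms=16/7b +198.183ms=4/7b
5) 990.917ms=20/7b +198.183ms=4/7b
6) 1189.1ms=24/7b +198.183ms=4/7b
7) 1387.283ms=4b +346.821ms=1b
8) 1734.104ms=5b +346.821ms=1b
9) 2080.925ms=6b +346.821ms=1b
10) 2427.746ms=7b +346.821ms=1b
11) 2774.566ms=8b +198.183ms=4/7b
12) 2972.75ms=60/7b +198.183ms=4/7b
13) 3170.933ms=64/7b +198.183ms=4/7b
14) 3369.116ms=68/7b +198.183ms=4/7b
15) 3567.3ms=72/7b +198.183ms=4/7b
16) 3765.483ms=76/7b +198.183ms=4/7b
17) 3963.666ms=80/7b +198.183ms=4/7b
18) 4161.85ms=12b +693.642ms=2b
19) 4855.491ms=14b +693.642ms=2b
Σ=16b of 16 (173bpm 4/4) — PASS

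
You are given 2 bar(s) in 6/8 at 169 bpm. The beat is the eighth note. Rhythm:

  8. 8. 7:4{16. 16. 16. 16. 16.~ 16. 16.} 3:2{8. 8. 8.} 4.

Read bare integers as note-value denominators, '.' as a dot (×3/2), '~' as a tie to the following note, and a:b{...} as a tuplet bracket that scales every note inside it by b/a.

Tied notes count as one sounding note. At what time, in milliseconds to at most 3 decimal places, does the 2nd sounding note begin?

note 2 onset = 3/2b = 532.544ms

1. 0.0ms @ 0 + 532.544ms (3/2)
2. 532.544ms @ 3/2 + 532.544ms (3/2)
3. 1065.089ms @ 3 + 152.156ms (3/7)
4. 1217.244ms @ 24/7 + 152.156ms (3/7)
5. 1369.4ms @ 27/7 + 152.156ms (3/7)
6. 1521.555ms @ 30/7 + 152.156ms (3/7)
7. 1673.711ms @ 33/7 + 304.311ms (6/7)
8. 1978.022ms @ 39/7 + 152.156ms (3/7)
9. 2130.178ms @ 6 + 355.03ms (1)
10. 2485.207ms @ 7 + 355.03ms (1)
11. 2840.237ms @ 8 + 355.03ms (1)
12. 3195.266ms @ 9 + 1065.089ms (3)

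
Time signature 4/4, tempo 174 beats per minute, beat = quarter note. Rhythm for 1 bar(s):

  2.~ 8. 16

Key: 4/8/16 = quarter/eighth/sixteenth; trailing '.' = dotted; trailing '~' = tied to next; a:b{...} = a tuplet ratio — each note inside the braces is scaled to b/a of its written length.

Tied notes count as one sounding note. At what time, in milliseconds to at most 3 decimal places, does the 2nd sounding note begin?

note 2 onset = 15/4b = 1293.103ms

1. 0.0ms @ 0 + 1293.103ms (15/4)
2. 1293.103ms @ 15/4 + 86.207ms (1/4)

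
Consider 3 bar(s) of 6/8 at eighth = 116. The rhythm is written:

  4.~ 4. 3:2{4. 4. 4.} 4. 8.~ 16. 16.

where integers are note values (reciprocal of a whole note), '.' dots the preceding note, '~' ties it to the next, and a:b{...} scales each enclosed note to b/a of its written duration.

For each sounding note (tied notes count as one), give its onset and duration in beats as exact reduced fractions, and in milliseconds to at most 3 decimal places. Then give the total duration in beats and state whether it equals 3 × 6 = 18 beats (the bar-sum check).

1) 0.0ms=0b +3103.448ms=6b
2) 3103.448ms=6b +1034.483ms=2b
3) 4137.931ms=8b +1034.483ms=2b
4) 5172.414ms=10b +1034.483ms=2b
5) 6206.897ms=12b +1551.724ms=3b
6) 7758.621ms=15b +1163.793ms=9/4b
7) 8922.414ms=69/4b +387.931ms=3/4b
Σ=18b of 18 (116bpm 6/8) — PASS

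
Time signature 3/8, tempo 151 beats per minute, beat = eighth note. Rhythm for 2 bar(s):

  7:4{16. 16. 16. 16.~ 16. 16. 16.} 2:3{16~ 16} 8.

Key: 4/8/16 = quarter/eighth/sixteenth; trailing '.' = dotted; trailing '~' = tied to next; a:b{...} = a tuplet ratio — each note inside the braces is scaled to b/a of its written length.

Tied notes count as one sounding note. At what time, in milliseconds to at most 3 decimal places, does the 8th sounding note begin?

note 8 onset = 9/2b = 1788.079ms

1. 0.0ms @ 0 + 170.293ms (3/7)
2. 170.293ms @ 3/7 + 170.293ms (3/7)
3. 340.587ms @ 6/7 + 170.293ms (3/7)
4. 510.88ms @ 9/7 + 340.587ms (6/7)
5. 851.466ms @ 15/7 + 170.293ms (3/7)
6. 1021.76ms @ 18/7 + 170.293ms (3/7)
7. 1192.053ms @ 3 + 596.026ms (3/2)
8. 1788.079ms @ 9/2 + 596.026ms (3/2)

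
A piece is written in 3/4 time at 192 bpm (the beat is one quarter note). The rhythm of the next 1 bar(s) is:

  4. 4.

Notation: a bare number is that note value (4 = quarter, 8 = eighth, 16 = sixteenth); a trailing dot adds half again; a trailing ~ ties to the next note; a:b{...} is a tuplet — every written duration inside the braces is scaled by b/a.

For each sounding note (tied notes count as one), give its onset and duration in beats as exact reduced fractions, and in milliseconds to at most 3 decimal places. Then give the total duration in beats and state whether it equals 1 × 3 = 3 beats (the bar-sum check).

1) 0.0ms=0b +468.75ms=3/2b
2) 468.75ms=3/2b +468.75ms=3/2b
Σ=3b of 3 (192bpm 3/4) — PASS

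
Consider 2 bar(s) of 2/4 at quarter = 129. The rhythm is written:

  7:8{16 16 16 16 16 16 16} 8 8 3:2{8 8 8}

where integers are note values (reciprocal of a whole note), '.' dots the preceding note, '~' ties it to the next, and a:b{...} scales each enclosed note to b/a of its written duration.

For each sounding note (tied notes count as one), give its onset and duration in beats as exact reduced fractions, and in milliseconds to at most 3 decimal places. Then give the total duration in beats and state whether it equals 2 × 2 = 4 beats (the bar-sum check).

1) 0.0ms=0b +132.89ms=2/7b
2) 132.89ms=2/7b +132.89ms=2/7b
3) 265.781ms=4/7b +132.89ms=2/7b
4) 398.671ms=6/7b +132.89ms=2/7b
5) 531.561ms=8/7b +132.89ms=2/7b
6) 664.452ms=10/7b +132.89ms=2/7b
7) 797.342ms=12/7b +132.89ms=2/7b
8) 930.233ms=2b +232.558ms=1/2b
9) 1162.791ms=5/2b +232.558ms=1/2b
10) 1395.349ms=3b +155.039ms=1/3b
11) 1550.388ms=10/3b +155.039ms=1/3b
12) 1705.426ms=11/3b +155.039ms=1/3b
Σ=4b of 4 (129bpm 2/4) — PASS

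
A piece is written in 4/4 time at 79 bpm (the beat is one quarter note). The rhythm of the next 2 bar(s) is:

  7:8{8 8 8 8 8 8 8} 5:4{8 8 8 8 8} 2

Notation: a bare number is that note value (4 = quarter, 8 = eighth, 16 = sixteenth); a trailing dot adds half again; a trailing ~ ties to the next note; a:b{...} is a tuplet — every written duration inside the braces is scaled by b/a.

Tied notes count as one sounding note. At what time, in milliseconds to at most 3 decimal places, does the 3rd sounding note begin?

1. 0.0ms @ 0 + 433.996ms (4/7)
2. 433.996ms @ 4/7 + 433.996ms (4/7)
3. 867.993ms @ 8/7 + 433.996ms (4/7)
4. 1301.989ms @ 12/7 + 433.996ms (4/7)
5. 1735.986ms @ 16/7 + 433.996ms (4/7)
6. 2169.982ms @ 20/7 + 433.996ms (4/7)
7. 2603.978ms @ 24/7 + 433.996ms (4/7)
8. 3037.975ms @ 4 + 303.797ms (2/5)
9. 3341.772ms @ 22/5 + 303.797ms (2/5)
10. 3645.57ms @ 24/5 + 303.797ms (2/5)
11. 3949.367ms @ 26/5 + 303.797ms (2/5)
12. 4253.165ms @ 28/5 + 303.797ms (2/5)
13. 4556.962ms @ 6 + 1518.987ms (2)

note 3 onset = 8/7b = 867.993ms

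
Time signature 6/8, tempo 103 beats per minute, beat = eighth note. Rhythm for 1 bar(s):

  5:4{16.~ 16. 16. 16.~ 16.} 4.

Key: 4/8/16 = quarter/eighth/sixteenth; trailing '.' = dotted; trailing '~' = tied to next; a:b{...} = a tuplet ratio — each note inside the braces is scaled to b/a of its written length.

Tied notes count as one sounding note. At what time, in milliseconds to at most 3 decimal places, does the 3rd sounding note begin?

note 3 onset = 9/5b = 1048.544ms

1. 0.0ms @ 0 + 699.029ms (6/5)
2. 699.029ms @ 6/5 + 349.515ms (3/5)
3. 1048.544ms @ 9/5 + 699.029ms (6/5)
4. 1747.573ms @ 3 + 1747.573ms (3)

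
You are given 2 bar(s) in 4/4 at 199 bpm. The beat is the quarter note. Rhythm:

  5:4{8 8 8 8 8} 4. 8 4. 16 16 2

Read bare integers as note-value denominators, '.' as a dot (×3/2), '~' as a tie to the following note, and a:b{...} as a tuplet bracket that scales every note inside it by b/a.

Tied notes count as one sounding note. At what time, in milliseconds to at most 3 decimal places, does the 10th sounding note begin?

1. 0.0ms @ 0 + 120.603ms (2/5)
2. 120.603ms @ 2/5 + 120.603ms (2/5)
3. 241.206ms @ 4/5 + 120.603ms (2/5)
4. 361.809ms @ 6/5 + 120.603ms (2/5)
5. 482.412ms @ 8/5 + 120.603ms (2/5)
6. 603.015ms @ 2 + 452.261ms (3/2)
7. 1055.276ms @ 7/2 + 150.754ms (1/2)
8. 1206.03ms @ 4 + 452.261ms (3/2)
9. 1658.291ms @ 11/2 + 75.377ms (1/4)
10. 1733.668ms @ 23/4 + 75.377ms (1/4)
11. 1809.045ms @ 6 + 603.015ms (2)

note 10 onset = 23/4b = 1733.668ms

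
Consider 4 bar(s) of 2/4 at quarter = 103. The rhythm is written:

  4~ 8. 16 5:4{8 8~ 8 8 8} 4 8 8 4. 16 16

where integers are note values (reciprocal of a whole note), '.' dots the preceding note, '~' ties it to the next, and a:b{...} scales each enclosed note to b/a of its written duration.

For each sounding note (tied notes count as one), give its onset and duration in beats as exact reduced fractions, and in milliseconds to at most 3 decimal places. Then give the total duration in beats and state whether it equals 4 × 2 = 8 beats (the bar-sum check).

1) 0.0ms=0b +1019.417ms=7/4b
2) 1019.417ms=7/4b +145.631ms=1/4b
3) 1165.049ms=2b +233.01ms=2/5b
4) 1398.058ms=12/5b +466.019ms=4/5b
5) 1864.078ms=16/5b +233.01ms=2/5b
6) 2097.087ms=18/5b +233.01ms=2/5b
7) 2330.097ms=4b +582.524ms=1b
8) 2912.621ms=5b +291.262ms=1/2b
9) 3203.883ms=11/2b +291.262ms=1/2b
10) 3495.146ms=6b +873.786ms=3/2b
11) 4368.932ms=15/2b +145.631ms=1/4b
12) 4514.563ms=31/4b +145.631ms=1/4b
Σ=8b of 8 (103bpm 2/4) — PASS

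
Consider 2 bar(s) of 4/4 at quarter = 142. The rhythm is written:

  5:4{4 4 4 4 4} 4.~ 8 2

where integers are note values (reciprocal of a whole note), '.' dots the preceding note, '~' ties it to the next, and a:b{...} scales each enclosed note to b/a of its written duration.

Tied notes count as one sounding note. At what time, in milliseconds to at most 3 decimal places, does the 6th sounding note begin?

1. 0.0ms @ 0 + 338.028ms (4/5)
2. 338.028ms @ 4/5 + 338.028ms (4/5)
3. 676.056ms @ 8/5 + 338.028ms (4/5)
4. 1014.085ms @ 12/5 + 338.028ms (4/5)
5. 1352.113ms @ 16/5 + 338.028ms (4/5)
6. 1690.141ms @ 4 + 845.07ms (2)
7. 2535.211ms @ 6 + 845.07ms (2)

note 6 onset = 4b = 1690.141ms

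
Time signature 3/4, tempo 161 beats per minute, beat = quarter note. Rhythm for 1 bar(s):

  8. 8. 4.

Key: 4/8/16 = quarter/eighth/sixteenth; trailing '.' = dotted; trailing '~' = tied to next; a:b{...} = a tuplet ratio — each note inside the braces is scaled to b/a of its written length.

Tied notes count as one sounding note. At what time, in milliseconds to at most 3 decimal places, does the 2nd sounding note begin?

1. 0.0ms @ 0 + 279.503ms (3/4)
2. 279.503ms @ 3/4 + 279.503ms (3/4)
3. 559.006ms @ 3/2 + 559.006ms (3/2)

note 2 onset = 3/4b = 279.503ms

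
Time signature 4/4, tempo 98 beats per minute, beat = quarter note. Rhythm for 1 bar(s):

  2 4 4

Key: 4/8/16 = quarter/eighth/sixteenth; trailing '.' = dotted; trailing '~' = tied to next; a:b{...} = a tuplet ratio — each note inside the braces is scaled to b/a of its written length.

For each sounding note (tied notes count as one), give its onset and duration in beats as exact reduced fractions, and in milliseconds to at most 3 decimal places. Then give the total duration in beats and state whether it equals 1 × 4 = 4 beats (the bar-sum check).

1) 0.0ms=0b +1224.49ms=2b
2) 1224.49ms=2b +612.245ms=1b
3) 1836.735ms=3b +612.245ms=1b
Σ=4b of 4 (98bpm 4/4) — PASS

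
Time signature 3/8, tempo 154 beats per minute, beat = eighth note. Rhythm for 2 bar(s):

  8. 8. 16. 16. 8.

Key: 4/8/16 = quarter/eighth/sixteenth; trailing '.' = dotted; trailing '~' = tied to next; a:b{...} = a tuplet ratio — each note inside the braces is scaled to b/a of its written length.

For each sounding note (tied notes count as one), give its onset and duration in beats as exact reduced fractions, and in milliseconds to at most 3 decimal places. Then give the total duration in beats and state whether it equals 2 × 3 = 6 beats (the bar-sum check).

1) 0.0ms=0b +584.416ms=3/2b
2) 584.416ms=3/2b +584.416ms=3/2b
3) 1168.831ms=3b +292.208ms=3/4b
4) 1461.039ms=15/4b +292.208ms=3/4b
5) 1753.247ms=9/2b +584.416ms=3/2b
Σ=6b of 6 (154bpm 3/8) — PASS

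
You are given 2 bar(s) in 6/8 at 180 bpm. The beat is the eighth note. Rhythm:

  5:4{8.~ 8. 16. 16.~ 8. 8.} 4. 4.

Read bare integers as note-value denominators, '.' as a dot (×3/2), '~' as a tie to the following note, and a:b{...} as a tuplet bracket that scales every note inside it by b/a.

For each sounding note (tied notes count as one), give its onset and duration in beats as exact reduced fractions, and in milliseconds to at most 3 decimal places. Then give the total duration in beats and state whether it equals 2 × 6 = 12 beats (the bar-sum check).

1) 0.0ms=0b +800.0ms=12/5b
2) 800.0ms=12/5b +200.0ms=3/5b
3) 1000.0ms=3b +600.0ms=9/5b
4) 1600.0ms=24/5b +400.0ms=6/5b
5) 2000.0ms=6b +1000.0ms=3b
6) 3000.0ms=9b +1000.0ms=3b
Σ=12b of 12 (180bpm 6/8) — PASS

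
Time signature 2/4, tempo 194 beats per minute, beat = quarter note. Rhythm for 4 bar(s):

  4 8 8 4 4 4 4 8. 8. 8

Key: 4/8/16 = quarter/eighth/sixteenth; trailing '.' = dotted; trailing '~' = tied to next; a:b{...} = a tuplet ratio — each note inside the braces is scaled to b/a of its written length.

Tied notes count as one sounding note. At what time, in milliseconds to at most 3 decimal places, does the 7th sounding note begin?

note 7 onset = 5b = 1546.392ms

1. 0.0ms @ 0 + 309.278ms (1)
2. 309.278ms @ 1 + 154.639ms (1/2)
3. 463.918ms @ 3/2 + 154.639ms (1/2)
4. 618.557ms @ 2 + 309.278ms (1)
5. 927.835ms @ 3 + 309.278ms (1)
6. 1237.113ms @ 4 + 309.278ms (1)
7. 1546.392ms @ 5 + 309.278ms (1)
8. 1855.67ms @ 6 + 231.959ms (3/4)
9. 2087.629ms @ 27/4 + 231.959ms (3/4)
10. 2319.588ms @ 15/2 + 154.639ms (1/2)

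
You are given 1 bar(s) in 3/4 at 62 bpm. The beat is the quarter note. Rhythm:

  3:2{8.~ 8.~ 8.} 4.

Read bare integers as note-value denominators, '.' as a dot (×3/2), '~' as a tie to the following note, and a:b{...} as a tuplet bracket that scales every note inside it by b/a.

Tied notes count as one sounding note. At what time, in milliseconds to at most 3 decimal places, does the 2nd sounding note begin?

note 2 onset = 3/2b = 1451.613ms

1. 0.0ms @ 0 + 1451.613ms (3/2)
2. 1451.613ms @ 3/2 + 1451.613ms (3/2)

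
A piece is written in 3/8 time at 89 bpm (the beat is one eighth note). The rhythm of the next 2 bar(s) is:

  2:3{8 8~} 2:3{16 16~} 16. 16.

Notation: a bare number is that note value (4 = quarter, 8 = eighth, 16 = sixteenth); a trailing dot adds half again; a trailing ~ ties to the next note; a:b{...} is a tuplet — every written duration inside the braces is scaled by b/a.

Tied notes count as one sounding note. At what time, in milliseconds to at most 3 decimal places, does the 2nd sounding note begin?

1. 0.0ms @ 0 + 1011.236ms (3/2)
2. 1011.236ms @ 3/2 + 1516.854ms (9/4)
3. 2528.09ms @ 15/4 + 1011.236ms (3/2)
4. 3539.326ms @ 21/4 + 505.618ms (3/4)

note 2 onset = 3/2b = 1011.236ms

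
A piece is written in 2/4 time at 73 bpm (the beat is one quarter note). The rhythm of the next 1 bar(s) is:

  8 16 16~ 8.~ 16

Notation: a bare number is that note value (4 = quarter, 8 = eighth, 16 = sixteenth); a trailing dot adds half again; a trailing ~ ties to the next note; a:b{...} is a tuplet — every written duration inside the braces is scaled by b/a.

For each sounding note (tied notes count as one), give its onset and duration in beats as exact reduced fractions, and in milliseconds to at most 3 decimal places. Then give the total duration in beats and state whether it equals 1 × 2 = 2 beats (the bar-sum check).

1) 0.0ms=0b +410.959ms=1/2b
2) 410.959ms=1/2b +205.479ms=1/4b
3) 616.438ms=3/4b +1027.397ms=5/4b
Σ=2b of 2 (73bpm 2/4) — PASS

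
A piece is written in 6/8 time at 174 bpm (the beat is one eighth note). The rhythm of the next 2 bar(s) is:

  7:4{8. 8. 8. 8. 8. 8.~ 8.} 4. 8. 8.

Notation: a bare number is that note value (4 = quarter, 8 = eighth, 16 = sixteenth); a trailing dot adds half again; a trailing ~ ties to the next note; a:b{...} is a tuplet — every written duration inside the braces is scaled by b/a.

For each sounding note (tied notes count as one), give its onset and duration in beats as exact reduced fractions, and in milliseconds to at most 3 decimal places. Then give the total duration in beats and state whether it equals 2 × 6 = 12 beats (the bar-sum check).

1) 0.0ms=0b +295.567ms=6/7b
2) 295.567ms=6/7b +295.567ms=6/7b
3) 591.133ms=12/7b +295.567ms=6/7b
4) 886.7ms=18/7b +295.567ms=6/7b
5) 1182.266ms=24/7b +295.567ms=6/7b
6) 1477.833ms=30/7b +591.133ms=12/7b
7) 2068.966ms=6b +1034.483ms=3b
8) 3103.448ms=9b +517.241ms=3/2b
9) 3620.69ms=21/2b +517.241ms=3/2b
Σ=12b of 12 (174bpm 6/8) — PASS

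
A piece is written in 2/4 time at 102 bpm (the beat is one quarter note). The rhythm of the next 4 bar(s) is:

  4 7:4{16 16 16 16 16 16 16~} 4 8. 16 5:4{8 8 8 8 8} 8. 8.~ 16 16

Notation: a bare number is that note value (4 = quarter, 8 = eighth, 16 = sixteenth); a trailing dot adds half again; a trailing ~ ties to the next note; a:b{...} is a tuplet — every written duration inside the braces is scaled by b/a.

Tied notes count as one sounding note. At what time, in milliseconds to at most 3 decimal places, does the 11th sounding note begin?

1. 0.0ms @ 0 + 588.235ms (1)
2. 588.235ms @ 1 + 84.034ms (1/7)
3. 672.269ms @ 8/7 + 84.034ms (1/7)
4. 756.303ms @ 9/7 + 84.034ms (1/7)
5. 840.336ms @ 10/7 + 84.034ms (1/7)
6. 924.37ms @ 11/7 + 84.034ms (1/7)
7. 1008.403ms @ 12/7 + 84.034ms (1/7)
8. 1092.437ms @ 13/7 + 672.269ms (8/7)
9. 1764.706ms @ 3 + 441.176ms (3/4)
10. 2205.882ms @ 15/4 + 147.059ms (1/4)
11. 2352.941ms @ 4 + 235.294ms (2/5)
12. 2588.235ms @ 22/5 + 235.294ms (2/5)
13. 2823.529ms @ 24/5 + 235.294ms (2/5)
14. 3058.824ms @ 26/5 + 235.294ms (2/5)
15. 3294.118ms @ 28/5 + 235.294ms (2/5)
16. 3529.412ms @ 6 + 441.176ms (3/4)
17. 3970.588ms @ 27/4 + 588.235ms (1)
18. 4558.824ms @ 31/4 + 147.059ms (1/4)

note 11 onset = 4b = 2352.941ms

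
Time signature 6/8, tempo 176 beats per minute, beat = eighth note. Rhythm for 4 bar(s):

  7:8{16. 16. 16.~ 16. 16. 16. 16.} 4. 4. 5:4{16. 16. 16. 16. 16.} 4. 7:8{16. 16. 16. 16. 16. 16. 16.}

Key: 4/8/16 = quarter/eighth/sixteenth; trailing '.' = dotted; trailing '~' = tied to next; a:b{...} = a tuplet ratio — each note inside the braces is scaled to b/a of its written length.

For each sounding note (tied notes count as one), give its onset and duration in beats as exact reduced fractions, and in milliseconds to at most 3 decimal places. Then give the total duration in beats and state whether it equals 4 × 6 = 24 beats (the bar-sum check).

1) 0.0ms=0b +292.208ms=6/7b
2) 292.208ms=6/7b +292.208ms=6/7b
3) 584.416ms=12/7b +584.416ms=12/7b
4) 1168.831ms=24/7b +292.208ms=6/7b
5) 1461.039ms=30/7b +292.208ms=6/7b
6) 1753.247ms=36/7b +292.208ms=6/7b
7) 2045.455ms=6b +1022.727ms=3b
8) 3068.182ms=9b +1022.727ms=3b
9) 4090.909ms=12b +204.545ms=3/5b
10) 4295.455ms=63/5b +204.545ms=3/5b
11) 4500.0ms=66/5b +204.545ms=3/5b
12) 4704.545ms=69/5b +204.545ms=3/5b
13) 4909.091ms=72/5b +204.545ms=3/5b
14) 5113.636ms=15b +1022.727ms=3b
15) 6136.364ms=18b +292.208ms=6/7b
16) 6428.571ms=132/7b +292.208ms=6/7b
17) 6720.779ms=138/7b +292.208ms=6/7b
18) 7012.987ms=144/7b +292.208ms=6/7b
19) 7305.195ms=150/7b +292.208ms=6/7b
20) 7597.403ms=156/7b +292.208ms=6/7b
21) 7889.61ms=162/7b +292.208ms=6/7b
Σ=24b of 24 (176bpm 6/8) — PASS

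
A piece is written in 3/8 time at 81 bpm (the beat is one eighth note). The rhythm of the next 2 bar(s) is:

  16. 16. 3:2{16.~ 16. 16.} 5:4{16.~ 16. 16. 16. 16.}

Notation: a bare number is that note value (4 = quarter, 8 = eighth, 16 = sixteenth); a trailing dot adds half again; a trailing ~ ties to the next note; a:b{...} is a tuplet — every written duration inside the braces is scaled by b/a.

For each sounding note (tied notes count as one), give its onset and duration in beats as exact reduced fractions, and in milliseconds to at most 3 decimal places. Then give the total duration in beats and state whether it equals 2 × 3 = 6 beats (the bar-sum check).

1) 0.0ms=0b +555.556ms=3/4b
2) 555.556ms=3/4b +555.556ms=3/4b
3) 1111.111ms=3/2b +740.741ms=1b
4) 1851.852ms=5/2b +370.37ms=1/2b
5) 2222.222ms=3b +888.889ms=6/5b
6) 3111.111ms=21/5b +444.444ms=3/5b
7) 3555.556ms=24/5b +444.444ms=3/5b
8) 4000.0ms=27/5b +444.444ms=3/5b
Σ=6b of 6 (81bpm 3/8) — PASS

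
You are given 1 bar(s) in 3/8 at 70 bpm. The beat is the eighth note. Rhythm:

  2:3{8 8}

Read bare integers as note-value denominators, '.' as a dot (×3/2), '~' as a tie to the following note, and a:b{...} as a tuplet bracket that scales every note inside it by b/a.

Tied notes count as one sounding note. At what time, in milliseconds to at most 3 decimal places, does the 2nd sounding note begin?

note 2 onset = 3/2b = 1285.714ms

1. 0.0ms @ 0 + 1285.714ms (3/2)
2. 1285.714ms @ 3/2 + 1285.714ms (3/2)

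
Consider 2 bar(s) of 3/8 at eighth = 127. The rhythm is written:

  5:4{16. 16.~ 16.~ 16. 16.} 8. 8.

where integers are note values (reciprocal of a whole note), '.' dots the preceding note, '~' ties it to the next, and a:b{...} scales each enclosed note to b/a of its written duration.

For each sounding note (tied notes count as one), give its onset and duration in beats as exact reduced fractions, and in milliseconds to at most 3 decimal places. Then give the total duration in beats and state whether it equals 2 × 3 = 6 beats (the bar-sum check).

1) 0.0ms=0b +283.465ms=3/5b
2) 283.465ms=3/5b +850.394ms=9/5b
3) 1133.858ms=12/5b +283.465ms=3/5b
4) 1417.323ms=3b +708.661ms=3/2b
5) 2125.984ms=9/2b +708.661ms=3/2b
Σ=6b of 6 (127bpm 3/8) — PASS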